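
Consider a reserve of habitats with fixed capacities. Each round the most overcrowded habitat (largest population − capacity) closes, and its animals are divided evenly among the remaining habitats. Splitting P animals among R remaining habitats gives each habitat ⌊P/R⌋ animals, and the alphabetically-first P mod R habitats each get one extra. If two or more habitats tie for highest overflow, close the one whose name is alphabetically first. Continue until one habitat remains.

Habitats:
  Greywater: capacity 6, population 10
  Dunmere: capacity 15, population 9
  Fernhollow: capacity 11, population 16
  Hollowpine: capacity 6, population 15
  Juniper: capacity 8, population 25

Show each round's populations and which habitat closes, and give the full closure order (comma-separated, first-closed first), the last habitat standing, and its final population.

Closure order: Juniper, Hollowpine, Fernhollow, Greywater
Last habitat: Dunmere with 75 animals

Round 1: Dunmere=9 Fernhollow=16 Greywater=10 Hollowpine=15 Juniper=25 → close Juniper (overflow 17)
  25÷4 = 6 each, +1 to first 1
Round 2: Dunmere=16 Fernhollow=22 Greywater=16 Hollowpine=21 → close Hollowpine (overflow 15)
  21÷3 = 7 each, +1 to first 0
Round 3: Dunmere=23 Fernhollow=29 Greywater=23 → close Fernhollow (overflow 18)
  29÷2 = 14 each, +1 to first 1
Round 4: Dunmere=38 Greywater=37 → close Greywater (overflow 31)
  37÷1 = 37 each, +1 to first 0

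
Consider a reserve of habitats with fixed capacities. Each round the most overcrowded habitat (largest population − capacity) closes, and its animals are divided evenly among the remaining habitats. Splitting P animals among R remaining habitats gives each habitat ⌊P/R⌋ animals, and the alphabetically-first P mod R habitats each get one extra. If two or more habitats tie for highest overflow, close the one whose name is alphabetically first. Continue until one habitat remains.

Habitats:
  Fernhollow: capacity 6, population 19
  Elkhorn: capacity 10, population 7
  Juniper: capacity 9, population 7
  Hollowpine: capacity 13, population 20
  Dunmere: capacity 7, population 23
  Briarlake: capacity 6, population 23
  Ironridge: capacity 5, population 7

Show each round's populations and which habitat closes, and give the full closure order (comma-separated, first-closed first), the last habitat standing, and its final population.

Round 1: Briarlake=23 Dunmere=23 Elkhorn=7 Fernhollow=19 Hollowpine=20 Ironridge=7 Juniper=7 → close Briarlake (overflow 17)
  23÷6 = 3 each, +1 to first 5
Round 2: Dunmere=27 Elkhorn=11 Fernhollow=23 Hollowpine=24 Ironridge=11 Juniper=10 → close Dunmere (overflow 20)
  27÷5 = 5 each, +1 to first 2
Round 3: Elkhorn=17 Fernhollow=29 Hollowpine=29 Ironridge=16 Juniper=15 → close Fernhollow (overflow 23)
  29÷4 = 7 each, +1 to first 1
Round 4: Elkhorn=25 Hollowpine=36 Ironridge=23 Juniper=22 → close Hollowpine (overflow 23)
  36÷3 = 12 each, +1 to first 0
Round 5: Elkhorn=37 Ironridge=35 Juniper=34 → close Ironridge (overflow 30)
  35÷2 = 17 each, +1 to first 1
Round 6: Elkhorn=55 Juniper=51 → close Elkhorn (overflow 45)
  55÷1 = 55 each, +1 to first 0

Closure order: Briarlake, Dunmere, Fernhollow, Hollowpine, Ironridge, Elkhorn
Last habitat: Juniper with 106 animals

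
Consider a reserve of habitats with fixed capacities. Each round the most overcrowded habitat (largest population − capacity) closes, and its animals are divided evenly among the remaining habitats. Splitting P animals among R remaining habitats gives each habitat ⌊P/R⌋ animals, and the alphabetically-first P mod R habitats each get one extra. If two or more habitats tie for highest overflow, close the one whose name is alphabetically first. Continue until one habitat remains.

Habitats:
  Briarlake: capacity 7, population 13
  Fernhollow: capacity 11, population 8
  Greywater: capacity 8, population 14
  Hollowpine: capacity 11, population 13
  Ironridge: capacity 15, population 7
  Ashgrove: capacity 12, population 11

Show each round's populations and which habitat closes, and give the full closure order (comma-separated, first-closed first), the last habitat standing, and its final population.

Round 1: Ashgrove=11 Briarlake=13 Fernhollow=8 Greywater=14 Hollowpine=13 Ironridge=7 → close Briarlake (overflow 6)
  13÷5 = 2 each, +1 to first 3
Round 2: Ashgrove=14 Fernhollow=11 Greywater=17 Hollowpine=15 Ironridge=9 → close Greywater (overflow 9)
  17÷4 = 4 each, +1 to first 1
Round 3: Ashgrove=19 Fernhollow=15 Hollowpine=19 Ironridge=13 → close Hollowpine (overflow 8)
  19÷3 = 6 each, +1 to first 1
Round 4: Ashgrove=26 Fernhollow=21 Ironridge=19 → close Ashgrove (overflow 14)
  26÷2 = 13 each, +1 to first 0
Round 5: Fernhollow=34 Ironridge=32 → close Fernhollow (overflow 23)
  34÷1 = 34 each, +1 to first 0

Closure order: Briarlake, Greywater, Hollowpine, Ashgrove, Fernhollow
Last habitat: Ironridge with 66 animals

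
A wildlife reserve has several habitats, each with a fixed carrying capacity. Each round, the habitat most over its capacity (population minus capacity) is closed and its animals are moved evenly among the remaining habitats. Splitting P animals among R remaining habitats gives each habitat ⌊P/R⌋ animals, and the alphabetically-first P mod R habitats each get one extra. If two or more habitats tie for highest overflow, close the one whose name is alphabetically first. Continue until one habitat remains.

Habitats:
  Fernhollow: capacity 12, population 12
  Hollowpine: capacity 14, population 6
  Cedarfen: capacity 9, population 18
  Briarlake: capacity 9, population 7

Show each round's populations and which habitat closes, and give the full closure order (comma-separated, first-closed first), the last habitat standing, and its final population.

Round 1: Briarlake=7 Cedarfen=18 Fernhollow=12 Hollowpine=6 → close Cedarfen (overflow 9)
  18÷3 = 6 each, +1 to first 0
Round 2: Briarlake=13 Fernhollow=18 Hollowpine=12 → close Fernhollow (overflow 6)
  18÷2 = 9 each, +1 to first 0
Round 3: Briarlake=22 Hollowpine=21 → close Briarlake (overflow 13)
  22÷1 = 22 each, +1 to first 0

Closure order: Cedarfen, Fernhollow, Briarlake
Last habitat: Hollowpine with 43 animals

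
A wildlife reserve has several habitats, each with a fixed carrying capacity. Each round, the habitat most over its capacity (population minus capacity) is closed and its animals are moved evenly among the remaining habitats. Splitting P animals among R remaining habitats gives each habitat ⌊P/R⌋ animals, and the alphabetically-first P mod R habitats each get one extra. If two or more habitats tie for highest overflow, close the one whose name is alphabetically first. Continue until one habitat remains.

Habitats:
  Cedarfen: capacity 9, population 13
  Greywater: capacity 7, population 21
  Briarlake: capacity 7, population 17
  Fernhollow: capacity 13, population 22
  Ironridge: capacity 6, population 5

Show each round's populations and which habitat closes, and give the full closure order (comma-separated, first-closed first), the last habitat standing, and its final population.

Round 1: Briarlake=17 Cedarfen=13 Fernhollow=22 Greywater=21 Ironridge=5 → close Greywater (overflow 14)
  21÷4 = 5 each, +1 to first 1
Round 2: Briarlake=23 Cedarfen=18 Fernhollow=27 Ironridge=10 → close Briarlake (overflow 16)
  23÷3 = 7 each, +1 to first 2
Round 3: Cedarfen=26 Fernhollow=35 Ironridge=17 → close Fernhollow (overflow 22)
  35÷2 = 17 each, +1 to first 1
Round 4: Cedarfen=44 Ironridge=34 → close Cedarfen (overflow 35)
  44÷1 = 44 each, +1 to first 0

Closure order: Greywater, Briarlake, Fernhollow, Cedarfen
Last habitat: Ironridge with 78 animals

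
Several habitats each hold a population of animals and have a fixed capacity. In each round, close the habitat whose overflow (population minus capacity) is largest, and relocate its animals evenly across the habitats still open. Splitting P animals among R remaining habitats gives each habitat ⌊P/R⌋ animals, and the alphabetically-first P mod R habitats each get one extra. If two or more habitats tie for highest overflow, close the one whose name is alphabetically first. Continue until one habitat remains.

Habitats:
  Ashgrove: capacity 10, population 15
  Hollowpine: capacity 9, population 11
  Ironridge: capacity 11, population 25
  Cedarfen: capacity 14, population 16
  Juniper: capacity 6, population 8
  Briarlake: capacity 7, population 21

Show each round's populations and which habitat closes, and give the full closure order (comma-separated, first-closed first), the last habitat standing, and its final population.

Closure order: Briarlake, Ironridge, Ashgrove, Cedarfen, Hollowpine
Last habitat: Juniper with 96 animals

Round 1: Ashgrove=15 Briarlake=21 Cedarfen=16 Hollowpine=11 Ironridge=25 Juniper=8 → close Briarlake (overflow 14)
  21÷5 = 4 each, +1 to first 1
Round 2: Ashgrove=20 Cedarfen=20 Hollowpine=15 Ironridge=29 Juniper=12 → close Ironridge (overflow 18)
  29÷4 = 7 each, +1 to first 1
Round 3: Ashgrove=28 Cedarfen=27 Hollowpine=22 Juniper=19 → close Ashgrove (overflow 18)
  28÷3 = 9 each, +1 to first 1
Round 4: Cedarfen=37 Hollowpine=31 Juniper=28 → close Cedarfen (overflow 23)
  37÷2 = 18 each, +1 to first 1
Round 5: Hollowpine=50 Juniper=46 → close Hollowpine (overflow 41)
  50÷1 = 50 each, +1 to first 0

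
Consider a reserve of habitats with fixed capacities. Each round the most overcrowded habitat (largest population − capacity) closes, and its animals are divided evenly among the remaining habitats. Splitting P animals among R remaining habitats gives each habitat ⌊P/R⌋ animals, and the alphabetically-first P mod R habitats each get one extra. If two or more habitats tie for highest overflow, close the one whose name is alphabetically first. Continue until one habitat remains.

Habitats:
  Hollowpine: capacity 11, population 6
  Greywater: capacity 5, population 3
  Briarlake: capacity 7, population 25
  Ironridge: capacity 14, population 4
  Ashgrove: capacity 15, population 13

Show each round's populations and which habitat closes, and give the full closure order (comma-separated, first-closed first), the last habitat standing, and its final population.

Round 1: Ashgrove=13 Briarlake=25 Greywater=3 Hollowpine=6 Ironridge=4 → close Briarlake (overflow 18)
  25÷4 = 6 each, +1 to first 1
Round 2: Ashgrove=20 Greywater=9 Hollowpine=12 Ironridge=10 → close Ashgrove (overflow 5)
  20÷3 = 6 each, +1 to first 2
Round 3: Greywater=16 Hollowpine=19 Ironridge=16 → close Greywater (overflow 11)
  16÷2 = 8 each, +1 to first 0
Round 4: Hollowpine=27 Ironridge=24 → close Hollowpine (overflow 16)
  27÷1 = 27 each, +1 to first 0

Closure order: Briarlake, Ashgrove, Greywater, Hollowpine
Last habitat: Ironridge with 51 animals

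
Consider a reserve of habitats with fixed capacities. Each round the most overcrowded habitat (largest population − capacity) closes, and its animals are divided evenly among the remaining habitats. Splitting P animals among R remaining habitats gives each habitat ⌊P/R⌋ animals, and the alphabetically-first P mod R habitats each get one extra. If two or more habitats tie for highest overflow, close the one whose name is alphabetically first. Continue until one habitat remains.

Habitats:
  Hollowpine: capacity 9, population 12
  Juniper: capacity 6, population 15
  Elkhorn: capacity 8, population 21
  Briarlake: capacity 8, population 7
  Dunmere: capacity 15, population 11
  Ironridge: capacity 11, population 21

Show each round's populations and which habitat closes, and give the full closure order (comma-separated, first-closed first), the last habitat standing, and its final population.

Closure order: Elkhorn, Ironridge, Juniper, Hollowpine, Briarlake
Last habitat: Dunmere with 87 animals

Round 1: Briarlake=7 Dunmere=11 Elkhorn=21 Hollowpine=12 Ironridge=21 Juniper=15 → close Elkhorn (overflow 13)
  21÷5 = 4 each, +1 to first 1
Round 2: Briarlake=12 Dunmere=15 Hollowpine=16 Ironridge=25 Juniper=19 → close Ironridge (overflow 14)
  25÷4 = 6 each, +1 to first 1
Round 3: Briarlake=19 Dunmere=21 Hollowpine=22 Juniper=25 → close Juniper (overflow 19)
  25÷3 = 8 each, +1 to first 1
Round 4: Briarlake=28 Dunmere=29 Hollowpine=30 → close Hollowpine (overflow 21)
  30÷2 = 15 each, +1 to first 0
Round 5: Briarlake=43 Dunmere=44 → close Briarlake (overflow 35)
  43÷1 = 43 each, +1 to first 0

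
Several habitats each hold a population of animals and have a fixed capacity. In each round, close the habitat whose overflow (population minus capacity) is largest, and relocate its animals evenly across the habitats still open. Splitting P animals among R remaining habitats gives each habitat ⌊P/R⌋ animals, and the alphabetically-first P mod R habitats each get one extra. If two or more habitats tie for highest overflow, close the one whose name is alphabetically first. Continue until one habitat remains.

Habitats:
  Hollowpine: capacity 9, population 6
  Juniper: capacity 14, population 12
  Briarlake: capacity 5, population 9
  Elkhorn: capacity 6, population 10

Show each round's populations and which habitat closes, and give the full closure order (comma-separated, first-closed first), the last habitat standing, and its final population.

Closure order: Briarlake, Elkhorn, Hollowpine
Last habitat: Juniper with 37 animals

Round 1: Briarlake=9 Elkhorn=10 Hollowpine=6 Juniper=12 → close Briarlake (overflow 4)
  9÷3 = 3 each, +1 to first 0
Round 2: Elkhorn=13 Hollowpine=9 Juniper=15 → close Elkhorn (overflow 7)
  13÷2 = 6 each, +1 to first 1
Round 3: Hollowpine=16 Juniper=21 → close Hollowpine (overflow 7)
  16÷1 = 16 each, +1 to first 0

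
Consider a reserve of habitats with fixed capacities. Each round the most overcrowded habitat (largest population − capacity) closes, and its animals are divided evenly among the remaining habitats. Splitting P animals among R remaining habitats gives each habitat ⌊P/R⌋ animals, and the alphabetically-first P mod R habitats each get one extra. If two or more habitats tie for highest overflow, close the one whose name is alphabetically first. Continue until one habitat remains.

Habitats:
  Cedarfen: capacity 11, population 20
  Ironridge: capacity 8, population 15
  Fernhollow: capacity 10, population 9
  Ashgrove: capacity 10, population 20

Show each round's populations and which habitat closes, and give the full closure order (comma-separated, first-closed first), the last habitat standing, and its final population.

Round 1: Ashgrove=20 Cedarfen=20 Fernhollow=9 Ironridge=15 → close Ashgrove (overflow 10)
  20÷3 = 6 each, +1 to first 2
Round 2: Cedarfen=27 Fernhollow=16 Ironridge=21 → close Cedarfen (overflow 16)
  27÷2 = 13 each, +1 to first 1
Round 3: Fernhollow=30 Ironridge=34 → close Ironridge (overflow 26)
  34÷1 = 34 each, +1 to first 0

Closure order: Ashgrove, Cedarfen, Ironridge
Last habitat: Fernhollow with 64 animals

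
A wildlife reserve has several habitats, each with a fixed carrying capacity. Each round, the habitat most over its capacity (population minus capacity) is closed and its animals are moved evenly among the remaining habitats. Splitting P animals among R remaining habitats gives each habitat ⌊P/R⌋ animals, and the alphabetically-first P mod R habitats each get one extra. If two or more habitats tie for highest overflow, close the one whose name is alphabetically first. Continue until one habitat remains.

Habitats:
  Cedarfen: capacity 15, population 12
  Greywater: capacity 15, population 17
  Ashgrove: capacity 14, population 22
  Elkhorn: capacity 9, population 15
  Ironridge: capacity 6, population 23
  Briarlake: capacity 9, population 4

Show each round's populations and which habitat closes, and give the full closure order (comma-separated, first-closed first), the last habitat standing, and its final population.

Closure order: Ironridge, Ashgrove, Elkhorn, Greywater, Cedarfen
Last habitat: Briarlake with 93 animals

Round 1: Ashgrove=22 Briarlake=4 Cedarfen=12 Elkhorn=15 Greywater=17 Ironridge=23 → close Ironridge (overflow 17)
  23÷5 = 4 each, +1 to first 3
Round 2: Ashgrove=27 Briarlake=9 Cedarfen=17 Elkhorn=19 Greywater=21 → close Ashgrove (overflow 13)
  27÷4 = 6 each, +1 to first 3
Round 3: Briarlake=16 Cedarfen=24 Elkhorn=26 Greywater=27 → close Elkhorn (overflow 17)
  26÷3 = 8 each, +1 to first 2
Round 4: Briarlake=25 Cedarfen=33 Greywater=35 → close Greywater (overflow 20)
  35÷2 = 17 each, +1 to first 1
Round 5: Briarlake=43 Cedarfen=50 → close Cedarfen (overflow 35)
  50÷1 = 50 each, +1 to first 0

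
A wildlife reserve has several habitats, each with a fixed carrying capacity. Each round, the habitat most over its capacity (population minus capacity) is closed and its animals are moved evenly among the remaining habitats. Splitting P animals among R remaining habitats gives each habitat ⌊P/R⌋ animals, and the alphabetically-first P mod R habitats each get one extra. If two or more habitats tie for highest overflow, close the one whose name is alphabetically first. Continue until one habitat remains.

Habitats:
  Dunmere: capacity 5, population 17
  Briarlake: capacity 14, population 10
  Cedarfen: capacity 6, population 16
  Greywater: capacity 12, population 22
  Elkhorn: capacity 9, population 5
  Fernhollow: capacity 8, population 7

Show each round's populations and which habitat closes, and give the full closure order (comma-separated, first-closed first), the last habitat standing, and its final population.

Round 1: Briarlake=10 Cedarfen=16 Dunmere=17 Elkhorn=5 Fernhollow=7 Greywater=22 → close Dunmere (overflow 12)
  17÷5 = 3 each, +1 to first 2
Round 2: Briarlake=14 Cedarfen=20 Elkhorn=8 Fernhollow=10 Greywater=25 → close Cedarfen (overflow 14)
  20÷4 = 5 each, +1 to first 0
Round 3: Briarlake=19 Elkhorn=13 Fernhollow=15 Greywater=30 → close Greywater (overflow 18)
  30÷3 = 10 each, +1 to first 0
Round 4: Briarlake=29 Elkhorn=23 Fernhollow=25 → close Fernhollow (overflow 17)
  25÷2 = 12 each, +1 to first 1
Round 5: Briarlake=42 Elkhorn=35 → close Briarlake (overflow 28)
  42÷1 = 42 each, +1 to first 0

Closure order: Dunmere, Cedarfen, Greywater, Fernhollow, Briarlake
Last habitat: Elkhorn with 77 animals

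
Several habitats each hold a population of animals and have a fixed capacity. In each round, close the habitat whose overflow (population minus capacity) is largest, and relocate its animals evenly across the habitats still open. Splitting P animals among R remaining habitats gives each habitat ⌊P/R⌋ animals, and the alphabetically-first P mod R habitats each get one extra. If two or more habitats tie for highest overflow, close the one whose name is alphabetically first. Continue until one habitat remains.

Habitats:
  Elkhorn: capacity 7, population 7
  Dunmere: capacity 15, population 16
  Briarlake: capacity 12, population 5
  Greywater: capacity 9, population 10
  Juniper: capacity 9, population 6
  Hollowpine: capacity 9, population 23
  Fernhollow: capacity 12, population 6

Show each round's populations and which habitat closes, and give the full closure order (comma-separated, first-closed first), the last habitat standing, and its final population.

Closure order: Hollowpine, Dunmere, Greywater, Elkhorn, Juniper, Briarlake
Last habitat: Fernhollow with 73 animals

Round 1: Briarlake=5 Dunmere=16 Elkhorn=7 Fernhollow=6 Greywater=10 Hollowpine=23 Juniper=6 → close Hollowpine (overflow 14)
  23÷6 = 3 each, +1 to first 5
Round 2: Briarlake=9 Dunmere=20 Elkhorn=11 Fernhollow=10 Greywater=14 Juniper=9 → close Dunmere (overflow 5)
  20÷5 = 4 each, +1 to first 0
Round 3: Briarlake=13 Elkhorn=15 Fernhollow=14 Greywater=18 Juniper=13 → close Greywater (overflow 9)
  18÷4 = 4 each, +1 to first 2
Round 4: Briarlake=18 Elkhorn=20 Fernhollow=18 Juniper=17 → close Elkhorn (overflow 13)
  20÷3 = 6 each, +1 to first 2
Round 5: Briarlake=25 Fernhollow=25 Juniper=23 → close Juniper (overflow 14)
  23÷2 = 11 each, +1 to first 1
Round 6: Briarlake=37 Fernhollow=36 → close Briarlake (overflow 25)
  37÷1 = 37 each, +1 to first 0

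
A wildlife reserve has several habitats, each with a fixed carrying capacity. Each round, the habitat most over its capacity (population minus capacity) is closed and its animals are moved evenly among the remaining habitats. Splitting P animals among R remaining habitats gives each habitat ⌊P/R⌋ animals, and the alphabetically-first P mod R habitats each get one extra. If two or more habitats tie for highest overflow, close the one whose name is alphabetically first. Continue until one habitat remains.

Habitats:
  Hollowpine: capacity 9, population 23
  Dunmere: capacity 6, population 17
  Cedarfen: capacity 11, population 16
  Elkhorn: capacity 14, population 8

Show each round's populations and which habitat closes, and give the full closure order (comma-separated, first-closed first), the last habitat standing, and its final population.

Closure order: Hollowpine, Dunmere, Cedarfen
Last habitat: Elkhorn with 64 animals

Round 1: Cedarfen=16 Dunmere=17 Elkhorn=8 Hollowpine=23 → close Hollowpine (overflow 14)
  23÷3 = 7 each, +1 to first 2
Round 2: Cedarfen=24 Dunmere=25 Elkhorn=15 → close Dunmere (overflow 19)
  25÷2 = 12 each, +1 to first 1
Round 3: Cedarfen=37 Elkhorn=27 → close Cedarfen (overflow 26)
  37÷1 = 37 each, +1 to first 0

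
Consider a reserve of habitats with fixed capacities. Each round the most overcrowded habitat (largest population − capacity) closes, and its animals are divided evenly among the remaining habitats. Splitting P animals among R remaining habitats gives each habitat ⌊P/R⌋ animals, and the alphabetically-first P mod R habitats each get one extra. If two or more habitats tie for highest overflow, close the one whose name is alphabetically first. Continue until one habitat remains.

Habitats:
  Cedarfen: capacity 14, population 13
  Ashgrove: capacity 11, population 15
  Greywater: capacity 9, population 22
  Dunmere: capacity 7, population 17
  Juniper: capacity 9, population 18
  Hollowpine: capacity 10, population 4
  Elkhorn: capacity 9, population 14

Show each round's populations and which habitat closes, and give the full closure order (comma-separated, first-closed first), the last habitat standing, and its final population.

Closure order: Greywater, Dunmere, Juniper, Ashgrove, Elkhorn, Cedarfen
Last habitat: Hollowpine with 103 animals

Round 1: Ashgrove=15 Cedarfen=13 Dunmere=17 Elkhorn=14 Greywater=22 Hollowpine=4 Juniper=18 → close Greywater (overflow 13)
  22÷6 = 3 each, +1 to first 4
Round 2: Ashgrove=19 Cedarfen=17 Dunmere=21 Elkhorn=18 Hollowpine=7 Juniper=21 → close Dunmere (overflow 14)
  21÷5 = 4 each, +1 to first 1
Round 3: Ashgrove=24 Cedarfen=21 Elkhorn=22 Hollowpine=11 Juniper=25 → close Juniper (overflow 16)
  25÷4 = 6 each, +1 to first 1
Round 4: Ashgrove=31 Cedarfen=27 Elkhorn=28 Hollowpine=17 → close Ashgrove (overflow 20)
  31÷3 = 10 each, +1 to first 1
Round 5: Cedarfen=38 Elkhorn=38 Hollowpine=27 → close Elkhorn (overflow 29)
  38÷2 = 19 each, +1 to first 0
Round 6: Cedarfen=57 Hollowpine=46 → close Cedarfen (overflow 43)
  57÷1 = 57 each, +1 to first 0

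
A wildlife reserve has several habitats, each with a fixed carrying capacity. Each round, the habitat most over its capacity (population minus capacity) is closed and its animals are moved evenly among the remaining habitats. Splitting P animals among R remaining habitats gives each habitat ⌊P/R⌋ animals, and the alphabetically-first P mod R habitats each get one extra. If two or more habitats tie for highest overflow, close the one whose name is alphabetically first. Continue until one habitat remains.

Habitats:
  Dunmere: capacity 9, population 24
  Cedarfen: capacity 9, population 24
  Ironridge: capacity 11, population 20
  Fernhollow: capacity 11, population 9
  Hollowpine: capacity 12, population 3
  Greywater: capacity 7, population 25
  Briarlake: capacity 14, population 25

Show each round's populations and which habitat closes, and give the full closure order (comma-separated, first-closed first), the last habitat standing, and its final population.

Closure order: Greywater, Cedarfen, Dunmere, Briarlake, Ironridge, Fernhollow
Last habitat: Hollowpine with 130 animals

Round 1: Briarlake=25 Cedarfen=24 Dunmere=24 Fernhollow=9 Greywater=25 Hollowpine=3 Ironridge=20 → close Greywater (overflow 18)
  25÷6 = 4 each, +1 to first 1
Round 2: Briarlake=30 Cedarfen=28 Dunmere=28 Fernhollow=13 Hollowpine=7 Ironridge=24 → close Cedarfen (overflow 19)
  28÷5 = 5 each, +1 to first 3
Round 3: Briarlake=36 Dunmere=34 Fernhollow=19 Hollowpine=12 Ironridge=29 → close Dunmere (overflow 25)
  34÷4 = 8 each, +1 to first 2
Round 4: Briarlake=45 Fernhollow=28 Hollowpine=20 Ironridge=37 → close Briarlake (overflow 31)
  45÷3 = 15 each, +1 to first 0
Round 5: Fernhollow=43 Hollowpine=35 Ironridge=52 → close Ironridge (overflow 41)
  52÷2 = 26 each, +1 to first 0
Round 6: Fernhollow=69 Hollowpine=61 → close Fernhollow (overflow 58)
  69÷1 = 69 each, +1 to first 0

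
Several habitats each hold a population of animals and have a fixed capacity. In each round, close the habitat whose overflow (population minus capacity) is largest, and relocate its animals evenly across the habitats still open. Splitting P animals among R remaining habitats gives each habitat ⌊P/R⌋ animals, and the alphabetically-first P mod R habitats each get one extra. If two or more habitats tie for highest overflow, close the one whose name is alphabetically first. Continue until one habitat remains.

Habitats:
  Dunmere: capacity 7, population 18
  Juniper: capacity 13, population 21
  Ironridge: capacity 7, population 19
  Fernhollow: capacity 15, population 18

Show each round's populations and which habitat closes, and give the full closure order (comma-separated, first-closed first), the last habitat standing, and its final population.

Closure order: Ironridge, Dunmere, Juniper
Last habitat: Fernhollow with 76 animals

Round 1: Dunmere=18 Fernhollow=18 Ironridge=19 Juniper=21 → close Ironridge (overflow 12)
  19÷3 = 6 each, +1 to first 1
Round 2: Dunmere=25 Fernhollow=24 Juniper=27 → close Dunmere (overflow 18)
  25÷2 = 12 each, +1 to first 1
Round 3: Fernhollow=37 Juniper=39 → close Juniper (overflow 26)
  39÷1 = 39 each, +1 to first 0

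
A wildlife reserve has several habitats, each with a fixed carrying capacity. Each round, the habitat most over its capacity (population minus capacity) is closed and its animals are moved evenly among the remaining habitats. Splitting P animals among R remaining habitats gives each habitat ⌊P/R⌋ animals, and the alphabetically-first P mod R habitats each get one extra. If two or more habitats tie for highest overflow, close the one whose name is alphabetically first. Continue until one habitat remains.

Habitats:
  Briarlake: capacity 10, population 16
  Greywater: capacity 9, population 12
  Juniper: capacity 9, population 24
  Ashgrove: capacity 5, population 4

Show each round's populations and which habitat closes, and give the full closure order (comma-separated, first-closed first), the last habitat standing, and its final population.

Closure order: Juniper, Briarlake, Greywater
Last habitat: Ashgrove with 56 animals

Round 1: Ashgrove=4 Briarlake=16 Greywater=12 Juniper=24 → close Juniper (overflow 15)
  24÷3 = 8 each, +1 to first 0
Round 2: Ashgrove=12 Briarlake=24 Greywater=20 → close Briarlake (overflow 14)
  24÷2 = 12 each, +1 to first 0
Round 3: Ashgrove=24 Greywater=32 → close Greywater (overflow 23)
  32÷1 = 32 each, +1 to first 0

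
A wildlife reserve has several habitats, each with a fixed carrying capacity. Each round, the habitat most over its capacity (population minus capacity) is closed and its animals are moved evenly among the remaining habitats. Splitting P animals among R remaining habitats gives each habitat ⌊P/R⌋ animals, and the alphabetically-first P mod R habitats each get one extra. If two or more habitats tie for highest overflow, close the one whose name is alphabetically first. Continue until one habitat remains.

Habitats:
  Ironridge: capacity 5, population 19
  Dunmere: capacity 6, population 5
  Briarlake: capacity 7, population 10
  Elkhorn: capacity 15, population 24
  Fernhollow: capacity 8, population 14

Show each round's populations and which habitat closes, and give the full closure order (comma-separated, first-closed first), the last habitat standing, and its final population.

Closure order: Ironridge, Elkhorn, Fernhollow, Briarlake
Last habitat: Dunmere with 72 animals

Round 1: Briarlake=10 Dunmere=5 Elkhorn=24 Fernhollow=14 Ironridge=19 → close Ironridge (overflow 14)
  19÷4 = 4 each, +1 to first 3
Round 2: Briarlake=15 Dunmere=10 Elkhorn=29 Fernhollow=18 → close Elkhorn (overflow 14)
  29÷3 = 9 each, +1 to first 2
Round 3: Briarlake=25 Dunmere=20 Fernhollow=27 → close Fernhollow (overflow 19)
  27÷2 = 13 each, +1 to first 1
Round 4: Briarlake=39 Dunmere=33 → close Briarlake (overflow 32)
  39÷1 = 39 each, +1 to first 0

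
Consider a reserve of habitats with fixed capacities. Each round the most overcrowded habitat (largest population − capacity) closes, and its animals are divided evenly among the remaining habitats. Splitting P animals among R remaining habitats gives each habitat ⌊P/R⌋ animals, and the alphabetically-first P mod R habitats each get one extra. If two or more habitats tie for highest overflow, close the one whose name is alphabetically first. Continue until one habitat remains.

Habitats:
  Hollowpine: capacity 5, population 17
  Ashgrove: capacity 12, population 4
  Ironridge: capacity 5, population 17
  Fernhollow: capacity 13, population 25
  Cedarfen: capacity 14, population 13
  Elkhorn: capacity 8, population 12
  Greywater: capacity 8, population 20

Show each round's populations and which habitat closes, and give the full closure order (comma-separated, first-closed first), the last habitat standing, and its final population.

Round 1: Ashgrove=4 Cedarfen=13 Elkhorn=12 Fernhollow=25 Greywater=20 Hollowpine=17 Ironridge=17 → close Fernhollow (overflow 12)
  25÷6 = 4 each, +1 to first 1
Round 2: Ashgrove=9 Cedarfen=17 Elkhorn=16 Greywater=24 Hollowpine=21 Ironridge=21 → close Greywater (overflow 16)
  24÷5 = 4 each, +1 to first 4
Round 3: Ashgrove=14 Cedarfen=22 Elkhorn=21 Hollowpine=26 Ironridge=25 → close Hollowpine (overflow 21)
  26÷4 = 6 each, +1 to first 2
Round 4: Ashgrove=21 Cedarfen=29 Elkhorn=27 Ironridge=31 → close Ironridge (overflow 26)
  31÷3 = 10 each, +1 to first 1
Round 5: Ashgrove=32 Cedarfen=39 Elkhorn=37 → close Elkhorn (overflow 29)
  37÷2 = 18 each, +1 to first 1
Round 6: Ashgrove=51 Cedarfen=57 → close Cedarfen (overflow 43)
  57÷1 = 57 each, +1 to first 0

Closure order: Fernhollow, Greywater, Hollowpine, Ironridge, Elkhorn, Cedarfen
Last habitat: Ashgrove with 108 animals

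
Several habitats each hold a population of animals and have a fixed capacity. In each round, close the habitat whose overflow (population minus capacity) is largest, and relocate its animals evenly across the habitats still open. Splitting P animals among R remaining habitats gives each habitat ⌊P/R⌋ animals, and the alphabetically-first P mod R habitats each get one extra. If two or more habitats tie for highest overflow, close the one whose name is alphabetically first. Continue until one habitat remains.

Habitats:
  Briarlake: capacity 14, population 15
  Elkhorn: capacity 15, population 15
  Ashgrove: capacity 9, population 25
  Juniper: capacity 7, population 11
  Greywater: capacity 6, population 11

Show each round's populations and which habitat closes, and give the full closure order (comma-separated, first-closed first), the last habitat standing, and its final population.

Closure order: Ashgrove, Greywater, Juniper, Briarlake
Last habitat: Elkhorn with 77 animals

Round 1: Ashgrove=25 Briarlake=15 Elkhorn=15 Greywater=11 Juniper=11 → close Ashgrove (overflow 16)
  25÷4 = 6 each, +1 to first 1
Round 2: Briarlake=22 Elkhorn=21 Greywater=17 Juniper=17 → close Greywater (overflow 11)
  17÷3 = 5 each, +1 to first 2
Round 3: Briarlake=28 Elkhorn=27 Juniper=22 → close Juniper (overflow 15)
  22÷2 = 11 each, +1 to first 0
Round 4: Briarlake=39 Elkhorn=38 → close Briarlake (overflow 25)
  39÷1 = 39 each, +1 to first 0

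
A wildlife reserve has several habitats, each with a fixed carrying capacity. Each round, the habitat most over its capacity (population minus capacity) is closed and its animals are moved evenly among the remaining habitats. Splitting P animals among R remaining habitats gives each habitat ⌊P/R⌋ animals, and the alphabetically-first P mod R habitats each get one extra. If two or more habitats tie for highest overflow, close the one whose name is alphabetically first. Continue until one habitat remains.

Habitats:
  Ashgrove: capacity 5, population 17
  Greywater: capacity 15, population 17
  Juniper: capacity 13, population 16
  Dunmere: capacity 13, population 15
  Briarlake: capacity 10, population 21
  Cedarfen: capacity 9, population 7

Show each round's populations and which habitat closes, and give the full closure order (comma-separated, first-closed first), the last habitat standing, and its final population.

Closure order: Ashgrove, Briarlake, Juniper, Dunmere, Greywater
Last habitat: Cedarfen with 93 animals

Round 1: Ashgrove=17 Briarlake=21 Cedarfen=7 Dunmere=15 Greywater=17 Juniper=16 → close Ashgrove (overflow 12)
  17÷5 = 3 each, +1 to first 2
Round 2: Briarlake=25 Cedarfen=11 Dunmere=18 Greywater=20 Juniper=19 → close Briarlake (overflow 15)
  25÷4 = 6 each, +1 to first 1
Round 3: Cedarfen=18 Dunmere=24 Greywater=26 Juniper=25 → close Juniper (overflow 12)
  25÷3 = 8 each, +1 to first 1
Round 4: Cedarfen=27 Dunmere=32 Greywater=34 → close Dunmere (overflow 19)
  32÷2 = 16 each, +1 to first 0
Round 5: Cedarfen=43 Greywater=50 → close Greywater (overflow 35)
  50÷1 = 50 each, +1 to first 0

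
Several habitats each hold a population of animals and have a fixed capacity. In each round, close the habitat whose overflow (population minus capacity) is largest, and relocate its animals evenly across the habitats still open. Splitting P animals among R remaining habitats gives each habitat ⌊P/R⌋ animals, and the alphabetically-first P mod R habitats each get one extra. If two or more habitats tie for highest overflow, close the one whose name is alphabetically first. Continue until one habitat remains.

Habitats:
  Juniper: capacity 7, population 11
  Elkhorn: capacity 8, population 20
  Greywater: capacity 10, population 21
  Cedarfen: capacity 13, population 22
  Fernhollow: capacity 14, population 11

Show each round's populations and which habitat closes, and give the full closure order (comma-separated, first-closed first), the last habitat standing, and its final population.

Round 1: Cedarfen=22 Elkhorn=20 Fernhollow=11 Greywater=21 Juniper=11 → close Elkhorn (overflow 12)
  20÷4 = 5 each, +1 to first 0
Round 2: Cedarfen=27 Fernhollow=16 Greywater=26 Juniper=16 → close Greywater (overflow 16)
  26÷3 = 8 each, +1 to first 2
Round 3: Cedarfen=36 Fernhollow=25 Juniper=24 → close Cedarfen (overflow 23)
  36÷2 = 18 each, +1 to first 0
Round 4: Fernhollow=43 Juniper=42 → close Juniper (overflow 35)
  42÷1 = 42 each, +1 to first 0

Closure order: Elkhorn, Greywater, Cedarfen, Juniper
Last habitat: Fernhollow with 85 animals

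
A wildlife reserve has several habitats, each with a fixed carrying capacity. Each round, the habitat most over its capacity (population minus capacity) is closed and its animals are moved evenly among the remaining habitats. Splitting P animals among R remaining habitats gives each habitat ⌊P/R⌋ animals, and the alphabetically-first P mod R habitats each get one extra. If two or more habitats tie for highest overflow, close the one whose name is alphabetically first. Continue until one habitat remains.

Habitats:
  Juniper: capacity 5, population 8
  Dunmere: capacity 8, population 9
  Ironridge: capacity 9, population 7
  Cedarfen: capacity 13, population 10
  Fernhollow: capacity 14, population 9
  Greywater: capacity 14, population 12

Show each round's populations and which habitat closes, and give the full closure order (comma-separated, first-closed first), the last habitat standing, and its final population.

Closure order: Juniper, Dunmere, Cedarfen, Greywater, Fernhollow
Last habitat: Ironridge with 55 animals

Round 1: Cedarfen=10 Dunmere=9 Fernhollow=9 Greywater=12 Ironridge=7 Juniper=8 → close Juniper (overflow 3)
  8÷5 = 1 each, +1 to first 3
Round 2: Cedarfen=12 Dunmere=11 Fernhollow=11 Greywater=13 Ironridge=8 → close Dunmere (overflow 3)
  11÷4 = 2 each, +1 to first 3
Round 3: Cedarfen=15 Fernhollow=14 Greywater=16 Ironridge=10 → close Cedarfen (overflow 2)
  15÷3 = 5 each, +1 to first 0
Round 4: Fernhollow=19 Greywater=21 Ironridge=15 → close Greywater (overflow 7)
  21÷2 = 10 each, +1 to first 1
Round 5: Fernhollow=30 Ironridge=25 → close Fernhollow (overflow 16)
  30÷1 = 30 each, +1 to first 0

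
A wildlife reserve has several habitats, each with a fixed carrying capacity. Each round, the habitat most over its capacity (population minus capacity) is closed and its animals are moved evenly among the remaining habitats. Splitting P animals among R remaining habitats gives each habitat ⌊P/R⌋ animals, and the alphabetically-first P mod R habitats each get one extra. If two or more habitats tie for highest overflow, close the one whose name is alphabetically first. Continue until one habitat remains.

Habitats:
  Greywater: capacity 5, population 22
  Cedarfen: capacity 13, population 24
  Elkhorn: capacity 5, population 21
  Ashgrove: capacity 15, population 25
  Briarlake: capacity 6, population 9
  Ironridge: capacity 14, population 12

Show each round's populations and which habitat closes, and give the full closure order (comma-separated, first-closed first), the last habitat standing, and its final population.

Round 1: Ashgrove=25 Briarlake=9 Cedarfen=24 Elkhorn=21 Greywater=22 Ironridge=12 → close Greywater (overflow 17)
  22÷5 = 4 each, +1 to first 2
Round 2: Ashgrove=30 Briarlake=14 Cedarfen=28 Elkhorn=25 Ironridge=16 → close Elkhorn (overflow 20)
  25÷4 = 6 each, +1 to first 1
Round 3: Ashgrove=37 Briarlake=20 Cedarfen=34 Ironridge=22 → close Ashgrove (overflow 22)
  37÷3 = 12 each, +1 to first 1
Round 4: Briarlake=33 Cedarfen=46 Ironridge=34 → close Cedarfen (overflow 33)
  46÷2 = 23 each, +1 to first 0
Round 5: Briarlake=56 Ironridge=57 → close Briarlake (overflow 50)
  56÷1 = 56 each, +1 to first 0

Closure order: Greywater, Elkhorn, Ashgrove, Cedarfen, Briarlake
Last habitat: Ironridge with 113 animals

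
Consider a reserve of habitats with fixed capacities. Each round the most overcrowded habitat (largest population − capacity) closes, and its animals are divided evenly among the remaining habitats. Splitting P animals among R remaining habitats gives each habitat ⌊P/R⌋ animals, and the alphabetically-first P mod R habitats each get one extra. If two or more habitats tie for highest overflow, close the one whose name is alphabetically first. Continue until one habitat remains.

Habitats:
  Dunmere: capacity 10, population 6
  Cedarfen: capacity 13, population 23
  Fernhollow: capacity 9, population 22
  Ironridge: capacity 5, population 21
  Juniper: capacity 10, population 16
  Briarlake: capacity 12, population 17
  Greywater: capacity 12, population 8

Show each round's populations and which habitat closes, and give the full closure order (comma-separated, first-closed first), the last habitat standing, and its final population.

Closure order: Ironridge, Fernhollow, Cedarfen, Briarlake, Juniper, Dunmere
Last habitat: Greywater with 113 animals

Round 1: Briarlake=17 Cedarfen=23 Dunmere=6 Fernhollow=22 Greywater=8 Ironridge=21 Juniper=16 → close Ironridge (overflow 16)
  21÷6 = 3 each, +1 to first 3
Round 2: Briarlake=21 Cedarfen=27 Dunmere=10 Fernhollow=25 Greywater=11 Juniper=19 → close Fernhollow (overflow 16)
  25÷5 = 5 each, +1 to first 0
Round 3: Briarlake=26 Cedarfen=32 Dunmere=15 Greywater=16 Juniper=24 → close Cedarfen (overflow 19)
  32÷4 = 8 each, +1 to first 0
Round 4: Briarlake=34 Dunmere=23 Greywater=24 Juniper=32 → close Briarlake (overflow 22)
  34÷3 = 11 each, +1 to first 1
Round 5: Dunmere=35 Greywater=35 Juniper=43 → close Juniper (overflow 33)
  43÷2 = 21 each, +1 to first 1
Round 6: Dunmere=57 Greywater=56 → close Dunmere (overflow 47)
  57÷1 = 57 each, +1 to first 0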